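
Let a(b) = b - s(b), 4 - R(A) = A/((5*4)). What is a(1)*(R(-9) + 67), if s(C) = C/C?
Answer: 0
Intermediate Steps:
R(A) = 4 - A/20 (R(A) = 4 - A/(5*4) = 4 - A/20)
s(C) = 1
a(b) = -1 + b (a(b) = b - 1*1 = b - 1 = -1 + b)
a(1)*(R(-9) + 67) = (-1 + 1)*((4 - 1/20*(-9)) + 67) = 0*((4 + 9/20) + 67) = 0*(89/20 + 67) = 0*(1429/20) = 0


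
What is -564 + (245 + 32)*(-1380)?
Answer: -382824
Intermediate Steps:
-564 + (245 + 32)*(-1380) = -564 + 277*(-1380) = -564 - 382260 = -382824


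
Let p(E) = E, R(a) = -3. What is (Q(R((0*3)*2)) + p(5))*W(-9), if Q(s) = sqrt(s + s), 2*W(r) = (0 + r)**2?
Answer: 405/2 + 81*I*sqrt(6)/2 ≈ 202.5 + 99.204*I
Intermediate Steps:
W(r) = r**2/2 (W(r) = (0 + r)**2/2 = r**2/2)
Q(s) = sqrt(2)*sqrt(s) (Q(s) = sqrt(2*s) = sqrt(2)*sqrt(s))
(Q(R((0*3)*2)) + p(5))*W(-9) = (sqrt(2)*sqrt(-3) + 5)*((1/2)*(-9)**2) = (sqrt(2)*(I*sqrt(3)) + 5)*((1/2)*81) = (I*sqrt(6) + 5)*(81/2) = (5 + I*sqrt(6))*(81/2) = 405/2 + 81*I*sqrt(6)/2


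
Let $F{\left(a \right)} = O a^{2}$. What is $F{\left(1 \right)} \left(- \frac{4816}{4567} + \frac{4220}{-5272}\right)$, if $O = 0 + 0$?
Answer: $0$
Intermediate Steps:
$O = 0$
$F{\left(a \right)} = 0$ ($F{\left(a \right)} = 0 a^{2} = 0$)
$F{\left(1 \right)} \left(- \frac{4816}{4567} + \frac{4220}{-5272}\right) = 0 \left(- \frac{4816}{4567} + \frac{4220}{-5272}\right) = 0 \left(\left(-4816\right) \frac{1}{4567} + 4220 \left(- \frac{1}{5272}\right)\right) = 0 \left(- \frac{4816}{4567} - \frac{1055}{1318}\right) = 0 \left(- \frac{11165673}{6019306}\right) = 0$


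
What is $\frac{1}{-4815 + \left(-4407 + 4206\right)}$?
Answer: $- \frac{1}{5016} \approx -0.00019936$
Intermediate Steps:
$\frac{1}{-4815 + \left(-4407 + 4206\right)} = \frac{1}{-4815 - 201} = \frac{1}{-5016} = - \frac{1}{5016}$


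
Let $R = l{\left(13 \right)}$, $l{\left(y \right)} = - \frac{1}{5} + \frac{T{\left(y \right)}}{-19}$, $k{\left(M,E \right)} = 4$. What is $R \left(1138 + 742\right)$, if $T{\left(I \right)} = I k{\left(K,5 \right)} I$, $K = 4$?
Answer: $- \frac{1278024}{19} \approx -67264.0$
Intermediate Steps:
$T{\left(I \right)} = 4 I^{2}$ ($T{\left(I \right)} = I 4 I = 4 I I = 4 I^{2}$)
$l{\left(y \right)} = - \frac{1}{5} - \frac{4 y^{2}}{19}$ ($l{\left(y \right)} = - \frac{1}{5} + \frac{4 y^{2}}{-19} = \left(-1\right) \frac{1}{5} + 4 y^{2} \left(- \frac{1}{19}\right) = - \frac{1}{5} - \frac{4 y^{2}}{19}$)
$R = - \frac{3399}{95}$ ($R = - \frac{1}{5} - \frac{4 \cdot 13^{2}}{19} = - \frac{1}{5} - \frac{676}{19} = - \frac{3399}{95} \approx -35.779$)
$R \left(1138 + 742\right) = - \frac{3399 \left(1138 + 742\right)}{95} = \left(- \frac{3399}{95}\right) 1880 = - \frac{1278024}{19}$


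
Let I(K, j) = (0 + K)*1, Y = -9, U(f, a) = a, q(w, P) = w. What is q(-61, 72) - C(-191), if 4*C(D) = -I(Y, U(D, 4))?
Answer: -253/4 ≈ -63.250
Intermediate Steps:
I(K, j) = K (I(K, j) = K*1 = K)
C(D) = 9/4 (C(D) = (-1*(-9))/4 = (1/4)*9 = 9/4)
q(-61, 72) - C(-191) = -61 - 1*9/4 = -61 - 9/4 = -253/4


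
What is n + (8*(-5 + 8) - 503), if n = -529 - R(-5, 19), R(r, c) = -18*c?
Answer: -666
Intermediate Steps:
n = -187 (n = -529 - (-18)*19 = -529 - 1*(-342) = -529 + 342 = -187)
n + (8*(-5 + 8) - 503) = -187 + (8*(-5 + 8) - 503) = -187 + (8*3 - 503) = -187 + (24 - 503) = -187 - 479 = -666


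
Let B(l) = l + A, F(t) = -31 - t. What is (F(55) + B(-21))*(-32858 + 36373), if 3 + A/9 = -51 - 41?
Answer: -3381430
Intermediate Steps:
A = -855 (A = -27 + 9*(-51 - 41) = -27 + 9*(-92) = -27 - 828 = -855)
B(l) = -855 + l (B(l) = l - 855 = -855 + l)
(F(55) + B(-21))*(-32858 + 36373) = ((-31 - 1*55) + (-855 - 21))*(-32858 + 36373) = ((-31 - 55) - 876)*3515 = (-86 - 876)*3515 = -962*3515 = -3381430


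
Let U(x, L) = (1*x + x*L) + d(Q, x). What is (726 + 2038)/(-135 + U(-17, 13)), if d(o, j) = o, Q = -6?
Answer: -2764/379 ≈ -7.2929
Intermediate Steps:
U(x, L) = -6 + x + L*x (U(x, L) = (1*x + x*L) - 6 = (x + L*x) - 6 = -6 + x + L*x)
(726 + 2038)/(-135 + U(-17, 13)) = (726 + 2038)/(-135 + (-6 - 17 + 13*(-17))) = 2764/(-135 + (-6 - 17 - 221)) = 2764/(-135 - 244) = 2764/(-379) = 2764*(-1/379) = -2764/379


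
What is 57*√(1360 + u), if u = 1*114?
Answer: 57*√1474 ≈ 2188.4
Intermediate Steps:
u = 114
57*√(1360 + u) = 57*√(1360 + 114) = 57*√1474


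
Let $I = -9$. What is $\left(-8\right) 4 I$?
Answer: $288$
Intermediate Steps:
$\left(-8\right) 4 I = \left(-8\right) 4 \left(-9\right) = \left(-32\right) \left(-9\right) = 288$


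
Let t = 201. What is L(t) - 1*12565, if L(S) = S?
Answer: -12364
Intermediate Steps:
L(t) - 1*12565 = 201 - 1*12565 = 201 - 12565 = -12364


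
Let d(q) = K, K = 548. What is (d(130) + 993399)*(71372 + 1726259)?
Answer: 1786749939557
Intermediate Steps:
d(q) = 548
(d(130) + 993399)*(71372 + 1726259) = (548 + 993399)*(71372 + 1726259) = 993947*1797631 = 1786749939557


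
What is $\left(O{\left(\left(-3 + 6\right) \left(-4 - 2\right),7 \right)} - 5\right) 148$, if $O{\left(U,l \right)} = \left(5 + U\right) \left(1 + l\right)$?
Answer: $-16132$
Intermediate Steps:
$O{\left(U,l \right)} = \left(1 + l\right) \left(5 + U\right)$
$\left(O{\left(\left(-3 + 6\right) \left(-4 - 2\right),7 \right)} - 5\right) 148 = \left(\left(5 + \left(-3 + 6\right) \left(-4 - 2\right) + 5 \cdot 7 + \left(-3 + 6\right) \left(-4 - 2\right) 7\right) - 5\right) 148 = \left(\left(5 + 3 \left(-6\right) + 35 + 3 \left(-6\right) 7\right) - 5\right) 148 = \left(\left(5 - 18 + 35 - 126\right) - 5\right) 148 = \left(-104 - 5\right) 148 = \left(-109\right) 148 = -16132$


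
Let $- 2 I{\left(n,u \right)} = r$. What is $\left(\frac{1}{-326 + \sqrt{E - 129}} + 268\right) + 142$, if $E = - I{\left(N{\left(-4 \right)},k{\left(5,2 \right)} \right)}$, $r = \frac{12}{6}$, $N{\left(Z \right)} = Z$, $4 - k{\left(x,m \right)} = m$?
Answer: $\frac{21812657}{53202} - \frac{2 i \sqrt{2}}{26601} \approx 410.0 - 0.00010633 i$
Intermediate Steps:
$k{\left(x,m \right)} = 4 - m$
$r = 2$ ($r = 12 \cdot \frac{1}{6} = 2$)
$I{\left(n,u \right)} = -1$ ($I{\left(n,u \right)} = \left(- \frac{1}{2}\right) 2 = -1$)
$E = 1$ ($E = \left(-1\right) \left(-1\right) = 1$)
$\left(\frac{1}{-326 + \sqrt{E - 129}} + 268\right) + 142 = \left(\frac{1}{-326 + \sqrt{1 - 129}} + 268\right) + 142 = \left(\frac{1}{-326 + \sqrt{-128}} + 268\right) + 142 = \left(\frac{1}{-326 + 8 i \sqrt{2}} + 268\right) + 142 = \left(268 + \frac{1}{-326 + 8 i \sqrt{2}}\right) + 142 = 410 + \frac{1}{-326 + 8 i \sqrt{2}}$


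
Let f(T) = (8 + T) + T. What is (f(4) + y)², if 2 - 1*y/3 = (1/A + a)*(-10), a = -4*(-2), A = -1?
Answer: 53824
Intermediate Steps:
f(T) = 8 + 2*T
a = 8
y = 216 (y = 6 - 3*(1/(-1) + 8)*(-10) = 6 - 3*(-1 + 8)*(-10) = 6 - 21*(-10) = 6 - 3*(-70) = 6 + 210 = 216)
(f(4) + y)² = ((8 + 2*4) + 216)² = ((8 + 8) + 216)² = (16 + 216)² = 232² = 53824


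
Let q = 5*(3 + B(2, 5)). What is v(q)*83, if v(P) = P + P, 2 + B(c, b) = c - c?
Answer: 830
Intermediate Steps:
B(c, b) = -2 (B(c, b) = -2 + (c - c) = -2 + 0 = -2)
q = 5 (q = 5*(3 - 2) = 5*1 = 5)
v(P) = 2*P
v(q)*83 = (2*5)*83 = 10*83 = 830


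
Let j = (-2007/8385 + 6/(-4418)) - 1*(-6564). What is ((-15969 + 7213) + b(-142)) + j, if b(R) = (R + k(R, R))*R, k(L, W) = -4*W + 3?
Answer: -389652408256/6174155 ≈ -63110.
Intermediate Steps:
k(L, W) = 3 - 4*W
b(R) = R*(3 - 3*R) (b(R) = (R + (3 - 4*R))*R = (3 - 3*R)*R = R*(3 - 3*R))
j = 40525667214/6174155 (j = (-2007*1/8385 + 6*(-1/4418)) + 6564 = (-669/2795 - 3/2209) + 6564 = -1486206/6174155 + 6564 = 40525667214/6174155 ≈ 6563.8)
((-15969 + 7213) + b(-142)) + j = ((-15969 + 7213) + 3*(-142)*(1 - 1*(-142))) + 40525667214/6174155 = (-8756 + 3*(-142)*(1 + 142)) + 40525667214/6174155 = (-8756 + 3*(-142)*143) + 40525667214/6174155 = (-8756 - 60918) + 40525667214/6174155 = -69674 + 40525667214/6174155 = -389652408256/6174155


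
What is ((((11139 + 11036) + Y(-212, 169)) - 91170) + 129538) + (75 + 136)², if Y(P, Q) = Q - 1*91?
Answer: 105142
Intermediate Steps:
Y(P, Q) = -91 + Q (Y(P, Q) = Q - 91 = -91 + Q)
((((11139 + 11036) + Y(-212, 169)) - 91170) + 129538) + (75 + 136)² = ((((11139 + 11036) + (-91 + 169)) - 91170) + 129538) + (75 + 136)² = (((22175 + 78) - 91170) + 129538) + 211² = ((22253 - 91170) + 129538) + 44521 = (-68917 + 129538) + 44521 = 60621 + 44521 = 105142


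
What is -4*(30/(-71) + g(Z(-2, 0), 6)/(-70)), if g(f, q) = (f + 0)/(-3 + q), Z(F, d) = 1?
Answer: 12742/7455 ≈ 1.7092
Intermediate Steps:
g(f, q) = f/(-3 + q)
-4*(30/(-71) + g(Z(-2, 0), 6)/(-70)) = -4*(30/(-71) + (1/(-3 + 6))/(-70)) = -4*(30*(-1/71) + (1/3)*(-1/70)) = -4*(-30/71 + (1*(1/3))*(-1/70)) = -4*(-30/71 + (1/3)*(-1/70)) = -4*(-30/71 - 1/210) = -4*(-6371/14910) = 12742/7455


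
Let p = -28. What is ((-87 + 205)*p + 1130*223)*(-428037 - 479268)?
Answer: -225634051230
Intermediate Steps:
((-87 + 205)*p + 1130*223)*(-428037 - 479268) = ((-87 + 205)*(-28) + 1130*223)*(-428037 - 479268) = (118*(-28) + 251990)*(-907305) = (-3304 + 251990)*(-907305) = 248686*(-907305) = -225634051230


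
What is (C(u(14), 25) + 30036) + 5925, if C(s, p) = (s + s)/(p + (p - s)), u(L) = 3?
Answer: 1690173/47 ≈ 35961.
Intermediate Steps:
C(s, p) = 2*s/(-s + 2*p) (C(s, p) = (2*s)/(-s + 2*p) = 2*s/(-s + 2*p))
(C(u(14), 25) + 30036) + 5925 = (2*3/(-1*3 + 2*25) + 30036) + 5925 = (2*3/(-3 + 50) + 30036) + 5925 = (2*3/47 + 30036) + 5925 = (2*3*(1/47) + 30036) + 5925 = (6/47 + 30036) + 5925 = 1411698/47 + 5925 = 1690173/47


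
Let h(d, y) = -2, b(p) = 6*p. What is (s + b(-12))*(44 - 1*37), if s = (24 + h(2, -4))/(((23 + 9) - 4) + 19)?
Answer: -23534/47 ≈ -500.72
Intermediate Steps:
s = 22/47 (s = (24 - 2)/(((23 + 9) - 4) + 19) = 22/((32 - 4) + 19) = 22/(28 + 19) = 22/47 ≈ 0.46809)
(s + b(-12))*(44 - 1*37) = (22/47 + 6*(-12))*(44 - 1*37) = (22/47 - 72)*(44 - 37) = -3362/47*7 = -23534/47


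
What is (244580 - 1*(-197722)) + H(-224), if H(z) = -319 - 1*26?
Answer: 441957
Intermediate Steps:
H(z) = -345 (H(z) = -319 - 26 = -345)
(244580 - 1*(-197722)) + H(-224) = (244580 - 1*(-197722)) - 345 = (244580 + 197722) - 345 = 442302 - 345 = 441957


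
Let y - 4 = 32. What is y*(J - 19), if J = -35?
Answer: -1944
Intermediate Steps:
y = 36 (y = 4 + 32 = 36)
y*(J - 19) = 36*(-35 - 19) = 36*(-54) = -1944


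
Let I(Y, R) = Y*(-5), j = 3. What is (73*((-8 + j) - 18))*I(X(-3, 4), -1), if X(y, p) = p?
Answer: 33580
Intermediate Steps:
I(Y, R) = -5*Y
(73*((-8 + j) - 18))*I(X(-3, 4), -1) = (73*((-8 + 3) - 18))*(-5*4) = (73*(-5 - 18))*(-20) = (73*(-23))*(-20) = -1679*(-20) = 33580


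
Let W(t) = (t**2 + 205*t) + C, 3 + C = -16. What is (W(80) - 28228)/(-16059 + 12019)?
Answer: 5447/4040 ≈ 1.3483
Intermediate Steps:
C = -19 (C = -3 - 16 = -19)
W(t) = -19 + t**2 + 205*t (W(t) = (t**2 + 205*t) - 19 = -19 + t**2 + 205*t)
(W(80) - 28228)/(-16059 + 12019) = ((-19 + 80**2 + 205*80) - 28228)/(-16059 + 12019) = ((-19 + 6400 + 16400) - 28228)/(-4040) = (22781 - 28228)*(-1/4040) = -5447*(-1/4040) = 5447/4040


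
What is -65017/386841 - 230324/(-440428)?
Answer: 15115864802/42593901987 ≈ 0.35488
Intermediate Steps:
-65017/386841 - 230324/(-440428) = -65017*1/386841 - 230324*(-1/440428) = -65017/386841 + 57581/110107 = 15115864802/42593901987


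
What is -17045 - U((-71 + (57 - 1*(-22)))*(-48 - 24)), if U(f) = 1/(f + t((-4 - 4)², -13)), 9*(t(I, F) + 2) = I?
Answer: -87577201/5138 ≈ -17045.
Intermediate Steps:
t(I, F) = -2 + I/9
U(f) = 1/(46/9 + f) (U(f) = 1/(f + (-2 + (-4 - 4)²/9)) = 1/(f + (-2 + (⅑)*(-8)²)) = 1/(f + (-2 + (⅑)*64)) = 1/(f + (-2 + 64/9)) = 1/(f + 46/9) = 1/(46/9 + f))
-17045 - U((-71 + (57 - 1*(-22)))*(-48 - 24)) = -17045 - 9/(46 + 9*((-71 + (57 - 1*(-22)))*(-48 - 24))) = -17045 - 9/(46 + 9*((-71 + (57 + 22))*(-72))) = -17045 - 9/(46 + 9*((-71 + 79)*(-72))) = -17045 - 9/(46 + 9*(8*(-72))) = -17045 - 9/(46 + 9*(-576)) = -17045 - 9/(46 - 5184) = -17045 - 9/(-5138) = -17045 - 9*(-1)/5138 = -17045 - 1*(-9/5138) = -17045 + 9/5138 = -87577201/5138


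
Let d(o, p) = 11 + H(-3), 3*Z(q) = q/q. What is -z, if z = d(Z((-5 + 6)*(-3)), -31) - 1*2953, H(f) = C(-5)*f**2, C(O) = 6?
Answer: 2888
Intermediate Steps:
Z(q) = 1/3 (Z(q) = (q/q)/3 = (1/3)*1 = 1/3)
H(f) = 6*f**2
d(o, p) = 65 (d(o, p) = 11 + 6*(-3)**2 = 11 + 6*9 = 11 + 54 = 65)
z = -2888 (z = 65 - 1*2953 = 65 - 2953 = -2888)
-z = -1*(-2888) = 2888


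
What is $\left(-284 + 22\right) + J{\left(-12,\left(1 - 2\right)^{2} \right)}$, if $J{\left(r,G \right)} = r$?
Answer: $-274$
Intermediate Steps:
$\left(-284 + 22\right) + J{\left(-12,\left(1 - 2\right)^{2} \right)} = \left(-284 + 22\right) - 12 = -262 - 12 = -274$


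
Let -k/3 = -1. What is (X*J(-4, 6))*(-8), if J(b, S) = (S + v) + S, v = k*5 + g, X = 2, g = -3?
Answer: -384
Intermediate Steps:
k = 3 (k = -3*(-1) = 3)
v = 12 (v = 3*5 - 3 = 15 - 3 = 12)
J(b, S) = 12 + 2*S (J(b, S) = (S + 12) + S = (12 + S) + S = 12 + 2*S)
(X*J(-4, 6))*(-8) = (2*(12 + 2*6))*(-8) = (2*(12 + 12))*(-8) = (2*24)*(-8) = 48*(-8) = -384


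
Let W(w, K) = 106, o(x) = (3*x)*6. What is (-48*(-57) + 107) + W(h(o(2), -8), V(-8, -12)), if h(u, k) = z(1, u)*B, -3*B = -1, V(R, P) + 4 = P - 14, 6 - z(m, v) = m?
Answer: 2949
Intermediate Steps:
z(m, v) = 6 - m
V(R, P) = -18 + P (V(R, P) = -4 + (P - 14) = -4 + (-14 + P) = -18 + P)
B = ⅓ (B = -⅓*(-1) = ⅓ ≈ 0.33333)
o(x) = 18*x
h(u, k) = 5/3 (h(u, k) = (6 - 1*1)*(⅓) = (6 - 1)*(⅓) = 5*(⅓) = 5/3)
(-48*(-57) + 107) + W(h(o(2), -8), V(-8, -12)) = (-48*(-57) + 107) + 106 = (2736 + 107) + 106 = 2843 + 106 = 2949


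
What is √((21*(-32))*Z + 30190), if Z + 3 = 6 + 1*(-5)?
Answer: √31534 ≈ 177.58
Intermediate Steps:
Z = -2 (Z = -3 + (6 + 1*(-5)) = -3 + (6 - 5) = -3 + 1 = -2)
√((21*(-32))*Z + 30190) = √((21*(-32))*(-2) + 30190) = √(-672*(-2) + 30190) = √(1344 + 30190) = √31534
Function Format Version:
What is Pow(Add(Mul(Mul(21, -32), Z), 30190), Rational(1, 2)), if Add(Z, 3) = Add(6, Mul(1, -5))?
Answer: Pow(31534, Rational(1, 2)) ≈ 177.58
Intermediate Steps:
Z = -2 (Z = Add(-3, Add(6, Mul(1, -5))) = Add(-3, Add(6, -5)) = Add(-3, 1) = -2)
Pow(Add(Mul(Mul(21, -32), Z), 30190), Rational(1, 2)) = Pow(Add(Mul(Mul(21, -32), -2), 30190), Rational(1, 2)) = Pow(Add(Mul(-672, -2), 30190), Rational(1, 2)) = Pow(Add(1344, 30190), Rational(1, 2)) = Pow(31534, Rational(1, 2))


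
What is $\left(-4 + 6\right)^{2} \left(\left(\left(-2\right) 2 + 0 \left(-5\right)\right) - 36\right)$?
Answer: $-160$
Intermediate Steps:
$\left(-4 + 6\right)^{2} \left(\left(\left(-2\right) 2 + 0 \left(-5\right)\right) - 36\right) = 2^{2} \left(\left(-4 + 0\right) - 36\right) = 4 \left(-4 - 36\right) = 4 \left(-40\right) = -160$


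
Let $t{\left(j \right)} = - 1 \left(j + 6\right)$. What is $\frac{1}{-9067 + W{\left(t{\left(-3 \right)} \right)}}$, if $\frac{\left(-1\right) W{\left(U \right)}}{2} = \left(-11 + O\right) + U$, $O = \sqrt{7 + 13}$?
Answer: $- \frac{9039}{81703441} + \frac{4 \sqrt{5}}{81703441} \approx -0.00011052$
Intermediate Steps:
$O = 2 \sqrt{5}$ ($O = \sqrt{20} = 2 \sqrt{5} \approx 4.4721$)
$t{\left(j \right)} = -6 - j$ ($t{\left(j \right)} = - 1 \left(6 + j\right) = - (6 + j) = -6 - j$)
$W{\left(U \right)} = 22 - 4 \sqrt{5} - 2 U$ ($W{\left(U \right)} = - 2 \left(\left(-11 + 2 \sqrt{5}\right) + U\right) = - 2 \left(-11 + U + 2 \sqrt{5}\right) = 22 - 4 \sqrt{5} - 2 U$)
$\frac{1}{-9067 + W{\left(t{\left(-3 \right)} \right)}} = \frac{1}{-9067 - \left(-22 + 2 \left(-6 - -3\right) + 4 \sqrt{5}\right)} = \frac{1}{-9067 - \left(-22 + 2 \left(-6 + 3\right) + 4 \sqrt{5}\right)} = \frac{1}{-9067 - \left(-28 + 4 \sqrt{5}\right)} = \frac{1}{-9067 + \left(22 - 4 \sqrt{5} + 6\right)} = \frac{1}{-9067 + \left(28 - 4 \sqrt{5}\right)} = \frac{1}{-9039 - 4 \sqrt{5}}$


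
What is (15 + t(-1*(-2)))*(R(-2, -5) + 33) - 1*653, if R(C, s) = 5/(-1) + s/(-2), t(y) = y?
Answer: -269/2 ≈ -134.50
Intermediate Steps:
R(C, s) = -5 - s/2 (R(C, s) = 5*(-1) + s*(-½) = -5 - s/2)
(15 + t(-1*(-2)))*(R(-2, -5) + 33) - 1*653 = (15 - 1*(-2))*((-5 - ½*(-5)) + 33) - 1*653 = (15 + 2)*((-5 + 5/2) + 33) - 653 = 17*(-5/2 + 33) - 653 = 17*(61/2) - 653 = 1037/2 - 653 = -269/2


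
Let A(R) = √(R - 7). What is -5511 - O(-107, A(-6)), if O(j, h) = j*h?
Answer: -5511 + 107*I*√13 ≈ -5511.0 + 385.79*I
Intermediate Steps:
A(R) = √(-7 + R)
O(j, h) = h*j
-5511 - O(-107, A(-6)) = -5511 - √(-7 - 6)*(-107) = -5511 - √(-13)*(-107) = -5511 - I*√13*(-107) = -5511 - (-107)*I*√13 = -5511 + 107*I*√13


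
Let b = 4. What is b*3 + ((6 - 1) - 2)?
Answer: 15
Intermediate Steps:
b*3 + ((6 - 1) - 2) = 4*3 + ((6 - 1) - 2) = 12 + (5 - 2) = 12 + 3 = 15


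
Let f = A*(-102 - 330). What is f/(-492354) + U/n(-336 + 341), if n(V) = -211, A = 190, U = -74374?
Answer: 2035314182/5771483 ≈ 352.65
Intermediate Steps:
f = -82080 (f = 190*(-102 - 330) = 190*(-432) = -82080)
f/(-492354) + U/n(-336 + 341) = -82080/(-492354) - 74374/(-211) = -82080*(-1/492354) - 74374*(-1/211) = 4560/27353 + 74374/211 = 2035314182/5771483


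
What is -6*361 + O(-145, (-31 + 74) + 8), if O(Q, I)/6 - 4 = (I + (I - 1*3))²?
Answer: 56664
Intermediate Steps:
O(Q, I) = 24 + 6*(-3 + 2*I)² (O(Q, I) = 24 + 6*(I + (I - 1*3))² = 24 + 6*(I + (I - 3))² = 24 + 6*(I + (-3 + I))² = 24 + 6*(-3 + 2*I)²)
-6*361 + O(-145, (-31 + 74) + 8) = -6*361 + (24 + 6*(-3 + 2*((-31 + 74) + 8))²) = -2166 + (24 + 6*(-3 + 2*(43 + 8))²) = -2166 + (24 + 6*(-3 + 2*51)²) = -2166 + (24 + 6*(-3 + 102)²) = -2166 + (24 + 6*99²) = -2166 + (24 + 6*9801) = -2166 + (24 + 58806) = -2166 + 58830 = 56664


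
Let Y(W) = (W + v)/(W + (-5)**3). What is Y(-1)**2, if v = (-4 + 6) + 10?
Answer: 121/15876 ≈ 0.0076216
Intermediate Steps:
v = 12 (v = 2 + 10 = 12)
Y(W) = (12 + W)/(-125 + W) (Y(W) = (W + 12)/(W + (-5)**3) = (12 + W)/(W - 125) = (12 + W)/(-125 + W))
Y(-1)**2 = ((12 - 1)/(-125 - 1))**2 = (11/(-126))**2 = (-1/126*11)**2 = (-11/126)**2 = 121/15876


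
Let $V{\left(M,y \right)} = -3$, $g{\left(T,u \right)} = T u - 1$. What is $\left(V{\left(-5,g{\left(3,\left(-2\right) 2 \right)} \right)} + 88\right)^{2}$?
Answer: $7225$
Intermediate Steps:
$g{\left(T,u \right)} = -1 + T u$
$\left(V{\left(-5,g{\left(3,\left(-2\right) 2 \right)} \right)} + 88\right)^{2} = \left(-3 + 88\right)^{2} = 85^{2} = 7225$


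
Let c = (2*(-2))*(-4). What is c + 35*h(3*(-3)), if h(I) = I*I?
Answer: 2851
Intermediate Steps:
c = 16 (c = -4*(-4) = 16)
h(I) = I²
c + 35*h(3*(-3)) = 16 + 35*(3*(-3))² = 16 + 35*(-9)² = 16 + 35*81 = 16 + 2835 = 2851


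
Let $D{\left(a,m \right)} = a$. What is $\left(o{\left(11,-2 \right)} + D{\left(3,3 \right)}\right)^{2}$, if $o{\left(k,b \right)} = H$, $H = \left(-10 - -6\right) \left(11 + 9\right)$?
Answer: $5929$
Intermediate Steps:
$H = -80$ ($H = \left(-10 + 6\right) 20 = \left(-4\right) 20 = -80$)
$o{\left(k,b \right)} = -80$
$\left(o{\left(11,-2 \right)} + D{\left(3,3 \right)}\right)^{2} = \left(-80 + 3\right)^{2} = \left(-77\right)^{2} = 5929$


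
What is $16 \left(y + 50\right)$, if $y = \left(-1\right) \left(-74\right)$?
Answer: $1984$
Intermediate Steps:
$y = 74$
$16 \left(y + 50\right) = 16 \left(74 + 50\right) = 16 \cdot 124 = 1984$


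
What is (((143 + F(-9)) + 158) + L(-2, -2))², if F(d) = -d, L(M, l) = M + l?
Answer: 93636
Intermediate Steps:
(((143 + F(-9)) + 158) + L(-2, -2))² = (((143 - 1*(-9)) + 158) + (-2 - 2))² = (((143 + 9) + 158) - 4)² = ((152 + 158) - 4)² = (310 - 4)² = 306² = 93636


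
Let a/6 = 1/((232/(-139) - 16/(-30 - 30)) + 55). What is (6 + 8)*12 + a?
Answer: 18786678/111751 ≈ 168.11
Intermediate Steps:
a = 12510/111751 (a = 6/((232/(-139) - 16/(-30 - 30)) + 55) = 6/((232*(-1/139) - 16/(-60)) + 55) = 6/((-232/139 - 16*(-1/60)) + 55) = 6/((-232/139 + 4/15) + 55) = 6/(-2924/2085 + 55) = 6/(111751/2085) = 6*(2085/111751) = 12510/111751 ≈ 0.11195)
(6 + 8)*12 + a = (6 + 8)*12 + 12510/111751 = 14*12 + 12510/111751 = 168 + 12510/111751 = 18786678/111751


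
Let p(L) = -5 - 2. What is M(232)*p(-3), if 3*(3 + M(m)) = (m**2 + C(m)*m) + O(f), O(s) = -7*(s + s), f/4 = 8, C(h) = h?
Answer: -750337/3 ≈ -2.5011e+5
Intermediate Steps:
f = 32 (f = 4*8 = 32)
p(L) = -7
O(s) = -14*s
M(m) = -457/3 + 2*m**2/3 (M(m) = -3 + ((m**2 + m*m) - 14*32)/3 = -3 + ((m**2 + m**2) - 448)/3 = -3 + (2*m**2 - 448)/3 = -3 + (-448 + 2*m**2)/3 = -3 + (-448/3 + 2*m**2/3) = -457/3 + 2*m**2/3)
M(232)*p(-3) = (-457/3 + (2/3)*232**2)*(-7) = (-457/3 + (2/3)*53824)*(-7) = (-457/3 + 107648/3)*(-7) = (107191/3)*(-7) = -750337/3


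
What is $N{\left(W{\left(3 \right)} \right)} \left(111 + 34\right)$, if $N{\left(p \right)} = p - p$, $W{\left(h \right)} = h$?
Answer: $0$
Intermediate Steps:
$N{\left(p \right)} = 0$
$N{\left(W{\left(3 \right)} \right)} \left(111 + 34\right) = 0 \left(111 + 34\right) = 0 \cdot 145 = 0$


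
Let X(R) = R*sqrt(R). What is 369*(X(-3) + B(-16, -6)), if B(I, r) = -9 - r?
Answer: -1107 - 1107*I*sqrt(3) ≈ -1107.0 - 1917.4*I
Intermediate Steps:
X(R) = R**(3/2)
369*(X(-3) + B(-16, -6)) = 369*((-3)**(3/2) + (-9 - 1*(-6))) = 369*(-3*I*sqrt(3) + (-9 + 6)) = 369*(-3*I*sqrt(3) - 3) = 369*(-3 - 3*I*sqrt(3)) = -1107 - 1107*I*sqrt(3)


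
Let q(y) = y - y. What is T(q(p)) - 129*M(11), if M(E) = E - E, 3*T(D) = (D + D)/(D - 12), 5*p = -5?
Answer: 0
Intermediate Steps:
p = -1 (p = (⅕)*(-5) = -1)
q(y) = 0
T(D) = 2*D/(3*(-12 + D)) (T(D) = ((D + D)/(D - 12))/3 = ((2*D)/(-12 + D))/3 = (2*D/(-12 + D))/3 = 2*D/(3*(-12 + D)))
M(E) = 0
T(q(p)) - 129*M(11) = (⅔)*0/(-12 + 0) - 129*0 = (⅔)*0/(-12) + 0 = (⅔)*0*(-1/12) + 0 = 0 + 0 = 0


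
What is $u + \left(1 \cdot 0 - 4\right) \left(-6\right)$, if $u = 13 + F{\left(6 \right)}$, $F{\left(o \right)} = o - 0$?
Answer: $43$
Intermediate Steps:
$F{\left(o \right)} = o$ ($F{\left(o \right)} = o + 0 = o$)
$u = 19$ ($u = 13 + 6 = 19$)
$u + \left(1 \cdot 0 - 4\right) \left(-6\right) = 19 + \left(1 \cdot 0 - 4\right) \left(-6\right) = 19 + \left(0 - 4\right) \left(-6\right) = 19 - -24 = 19 + 24 = 43$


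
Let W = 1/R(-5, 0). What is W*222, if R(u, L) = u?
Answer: -222/5 ≈ -44.400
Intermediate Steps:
W = -⅕ (W = 1/(-5) = -⅕ ≈ -0.20000)
W*222 = -⅕*222 = -222/5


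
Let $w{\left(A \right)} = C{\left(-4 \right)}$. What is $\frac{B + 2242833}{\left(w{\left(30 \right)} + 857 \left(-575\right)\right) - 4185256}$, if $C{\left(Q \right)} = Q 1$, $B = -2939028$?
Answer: $\frac{46413}{311869} \approx 0.14882$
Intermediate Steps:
$C{\left(Q \right)} = Q$
$w{\left(A \right)} = -4$
$\frac{B + 2242833}{\left(w{\left(30 \right)} + 857 \left(-575\right)\right) - 4185256} = \frac{-2939028 + 2242833}{\left(-4 + 857 \left(-575\right)\right) - 4185256} = - \frac{696195}{\left(-4 - 492775\right) - 4185256} = - \frac{696195}{-492779 - 4185256} = - \frac{696195}{-4678035} = \left(-696195\right) \left(- \frac{1}{4678035}\right) = \frac{46413}{311869}$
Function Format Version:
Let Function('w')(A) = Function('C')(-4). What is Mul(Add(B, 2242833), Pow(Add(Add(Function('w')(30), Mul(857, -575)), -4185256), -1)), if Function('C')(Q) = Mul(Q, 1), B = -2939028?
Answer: Rational(46413, 311869) ≈ 0.14882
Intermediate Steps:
Function('C')(Q) = Q
Function('w')(A) = -4
Mul(Add(B, 2242833), Pow(Add(Add(Function('w')(30), Mul(857, -575)), -4185256), -1)) = Mul(Add(-2939028, 2242833), Pow(Add(Add(-4, Mul(857, -575)), -4185256), -1)) = Mul(-696195, Pow(Add(Add(-4, -492775), -4185256), -1)) = Mul(-696195, Pow(Add(-492779, -4185256), -1)) = Mul(-696195, Pow(-4678035, -1)) = Mul(-696195, Rational(-1, 4678035)) = Rational(46413, 311869)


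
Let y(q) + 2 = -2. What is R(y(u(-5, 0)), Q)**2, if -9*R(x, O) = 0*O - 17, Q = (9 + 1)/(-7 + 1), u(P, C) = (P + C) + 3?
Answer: 289/81 ≈ 3.5679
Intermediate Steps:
u(P, C) = 3 + C + P (u(P, C) = (C + P) + 3 = 3 + C + P)
y(q) = -4 (y(q) = -2 - 2 = -4)
Q = -5/3 (Q = 10/(-6) = 10*(-1/6) = -5/3 ≈ -1.6667)
R(x, O) = 17/9 (R(x, O) = -(0*O - 17)/9 = -(0 - 17)/9 = -1/9*(-17) = 17/9)
R(y(u(-5, 0)), Q)**2 = (17/9)**2 = 289/81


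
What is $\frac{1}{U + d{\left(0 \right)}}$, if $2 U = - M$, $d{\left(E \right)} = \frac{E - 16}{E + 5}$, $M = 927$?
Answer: $- \frac{10}{4667} \approx -0.0021427$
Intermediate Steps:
$d{\left(E \right)} = \frac{-16 + E}{5 + E}$
$U = - \frac{927}{2}$ ($U = \frac{\left(-1\right) 927}{2} = \frac{1}{2} \left(-927\right) = - \frac{927}{2} \approx -463.5$)
$\frac{1}{U + d{\left(0 \right)}} = \frac{1}{- \frac{927}{2} + \frac{-16 + 0}{5 + 0}} = \frac{1}{- \frac{927}{2} + \frac{1}{5} \left(-16\right)} = \frac{1}{- \frac{927}{2} - \frac{16}{5}} = \frac{1}{- \frac{4667}{10}} = - \frac{10}{4667}$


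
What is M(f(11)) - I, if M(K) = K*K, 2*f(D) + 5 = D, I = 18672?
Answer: -18663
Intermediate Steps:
f(D) = -5/2 + D/2
M(K) = K²
M(f(11)) - I = (-5/2 + (½)*11)² - 1*18672 = (-5/2 + 11/2)² - 18672 = 3² - 18672 = 9 - 18672 = -18663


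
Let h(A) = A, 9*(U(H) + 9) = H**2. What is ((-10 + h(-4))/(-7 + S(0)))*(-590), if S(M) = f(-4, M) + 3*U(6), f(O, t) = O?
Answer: -4130/13 ≈ -317.69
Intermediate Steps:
U(H) = -9 + H**2/9
S(M) = -19 (S(M) = -4 + 3*(-9 + (1/9)*6**2) = -4 + 3*(-9 + (1/9)*36) = -4 + 3*(-9 + 4) = -4 + 3*(-5) = -4 - 15 = -19)
((-10 + h(-4))/(-7 + S(0)))*(-590) = ((-10 - 4)/(-7 - 19))*(-590) = -14/(-26)*(-590) = -14*(-1/26)*(-590) = (7/13)*(-590) = -4130/13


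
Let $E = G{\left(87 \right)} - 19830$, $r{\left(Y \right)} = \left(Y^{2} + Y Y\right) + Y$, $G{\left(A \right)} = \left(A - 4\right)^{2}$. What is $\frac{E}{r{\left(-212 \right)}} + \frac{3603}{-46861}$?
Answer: $- \frac{929530829}{4202307036} \approx -0.2212$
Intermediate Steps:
$G{\left(A \right)} = \left(-4 + A\right)^{2}$
$r{\left(Y \right)} = Y + 2 Y^{2}$ ($r{\left(Y \right)} = \left(Y^{2} + Y^{2}\right) + Y = 2 Y^{2} + Y = Y + 2 Y^{2}$)
$E = -12941$ ($E = \left(-4 + 87\right)^{2} - 19830 = 83^{2} - 19830 = 6889 - 19830 = -12941$)
$\frac{E}{r{\left(-212 \right)}} + \frac{3603}{-46861} = - \frac{12941}{\left(-212\right) \left(1 + 2 \left(-212\right)\right)} + \frac{3603}{-46861} = - \frac{12941}{\left(-212\right) \left(1 - 424\right)} + 3603 \left(- \frac{1}{46861}\right) = - \frac{12941}{\left(-212\right) \left(-423\right)} - \frac{3603}{46861} = - \frac{12941}{89676} - \frac{3603}{46861} = - \frac{929530829}{4202307036}$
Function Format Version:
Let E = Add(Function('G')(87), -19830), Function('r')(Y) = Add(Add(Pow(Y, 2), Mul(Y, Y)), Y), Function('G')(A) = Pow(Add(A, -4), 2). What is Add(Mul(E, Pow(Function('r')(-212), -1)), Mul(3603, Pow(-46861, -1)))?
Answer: Rational(-929530829, 4202307036) ≈ -0.22120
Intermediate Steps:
Function('G')(A) = Pow(Add(-4, A), 2)
Function('r')(Y) = Add(Y, Mul(2, Pow(Y, 2))) (Function('r')(Y) = Add(Add(Pow(Y, 2), Pow(Y, 2)), Y) = Add(Mul(2, Pow(Y, 2)), Y) = Add(Y, Mul(2, Pow(Y, 2))))
E = -12941 (E = Add(Pow(Add(-4, 87), 2), -19830) = Add(Pow(83, 2), -19830) = Add(6889, -19830) = -12941)
Add(Mul(E, Pow(Function('r')(-212), -1)), Mul(3603, Pow(-46861, -1))) = Add(Mul(-12941, Pow(Mul(-212, Add(1, Mul(2, -212))), -1)), Mul(3603, Pow(-46861, -1))) = Add(Mul(-12941, Pow(Mul(-212, Add(1, -424)), -1)), Mul(3603, Rational(-1, 46861))) = Add(Mul(-12941, Pow(Mul(-212, -423), -1)), Rational(-3603, 46861)) = Add(Mul(-12941, Pow(89676, -1)), Rational(-3603, 46861)) = Add(Mul(-12941, Rational(1, 89676)), Rational(-3603, 46861)) = Add(Rational(-12941, 89676), Rational(-3603, 46861)) = Rational(-929530829, 4202307036)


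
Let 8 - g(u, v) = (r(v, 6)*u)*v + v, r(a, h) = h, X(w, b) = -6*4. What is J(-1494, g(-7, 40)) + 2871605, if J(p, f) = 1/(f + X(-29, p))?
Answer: 4663486521/1624 ≈ 2.8716e+6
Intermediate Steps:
X(w, b) = -24
g(u, v) = 8 - v - 6*u*v (g(u, v) = 8 - ((6*u)*v + v) = 8 - (6*u*v + v) = 8 - (v + 6*u*v) = 8 + (-v - 6*u*v) = 8 - v - 6*u*v)
J(p, f) = 1/(-24 + f) (J(p, f) = 1/(f - 24) = 1/(-24 + f))
J(-1494, g(-7, 40)) + 2871605 = 1/(-24 + (8 - 1*40 - 6*(-7)*40)) + 2871605 = 1/(-24 + (8 - 40 + 1680)) + 2871605 = 1/(-24 + 1648) + 2871605 = 1/1624 + 2871605 = 4663486521/1624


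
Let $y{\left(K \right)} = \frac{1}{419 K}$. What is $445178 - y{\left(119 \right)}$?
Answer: $\frac{22197020257}{49861} \approx 4.4518 \cdot 10^{5}$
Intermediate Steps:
$y{\left(K \right)} = \frac{1}{419 K}$
$445178 - y{\left(119 \right)} = 445178 - \frac{1}{419 \cdot 119} = 445178 - \frac{1}{419} \cdot \frac{1}{119} = 445178 - \frac{1}{49861} = \frac{22197020257}{49861}$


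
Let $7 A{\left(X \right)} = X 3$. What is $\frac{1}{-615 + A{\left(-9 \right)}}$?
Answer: $- \frac{7}{4332} \approx -0.0016159$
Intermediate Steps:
$A{\left(X \right)} = \frac{3 X}{7}$ ($A{\left(X \right)} = \frac{X 3}{7} = \frac{3 X}{7}$)
$\frac{1}{-615 + A{\left(-9 \right)}} = \frac{1}{-615 + \frac{3}{7} \left(-9\right)} = \frac{1}{-615 - \frac{27}{7}} = \frac{1}{- \frac{4332}{7}} = - \frac{7}{4332}$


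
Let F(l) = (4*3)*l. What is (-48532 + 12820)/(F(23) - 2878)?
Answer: 17856/1301 ≈ 13.725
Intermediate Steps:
F(l) = 12*l
(-48532 + 12820)/(F(23) - 2878) = (-48532 + 12820)/(12*23 - 2878) = -35712/(276 - 2878) = -35712/(-2602) = -35712*(-1/2602) = 17856/1301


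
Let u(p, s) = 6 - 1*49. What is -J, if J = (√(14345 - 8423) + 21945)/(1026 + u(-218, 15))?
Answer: -21945/983 - 3*√658/983 ≈ -22.403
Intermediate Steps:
u(p, s) = -43 (u(p, s) = 6 - 49 = -43)
J = 21945/983 + 3*√658/983 (J = (√(14345 - 8423) + 21945)/(1026 - 43) = (√5922 + 21945)/983 = (3*√658 + 21945)*(1/983) = (21945 + 3*√658)*(1/983) = 21945/983 + 3*√658/983 ≈ 22.403)
-J = -(21945/983 + 3*√658/983) = -21945/983 - 3*√658/983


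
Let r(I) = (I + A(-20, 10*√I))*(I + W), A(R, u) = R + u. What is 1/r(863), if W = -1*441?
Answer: 843/263475278 - 5*√863/131737639 ≈ 2.0846e-6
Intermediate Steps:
W = -441
r(I) = (-441 + I)*(-20 + I + 10*√I) (r(I) = (I + (-20 + 10*√I))*(I - 441) = (-20 + I + 10*√I)*(-441 + I) = (-441 + I)*(-20 + I + 10*√I))
1/r(863) = 1/(8820 + 863² - 4410*√863 - 461*863 + 10*863^(3/2)) = 1/(8820 + 744769 - 4410*√863 - 397843 + 10*(863*√863)) = 1/(8820 + 744769 - 4410*√863 - 397843 + 8630*√863) = 1/(355746 + 4220*√863)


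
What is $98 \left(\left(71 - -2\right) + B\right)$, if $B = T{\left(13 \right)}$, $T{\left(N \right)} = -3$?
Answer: $6860$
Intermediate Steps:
$B = -3$
$98 \left(\left(71 - -2\right) + B\right) = 98 \left(\left(71 - -2\right) - 3\right) = 98 \left(\left(71 + 2\right) - 3\right) = 98 \left(73 - 3\right) = 98 \cdot 70 = 6860$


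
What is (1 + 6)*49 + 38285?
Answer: 38628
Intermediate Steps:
(1 + 6)*49 + 38285 = 7*49 + 38285 = 343 + 38285 = 38628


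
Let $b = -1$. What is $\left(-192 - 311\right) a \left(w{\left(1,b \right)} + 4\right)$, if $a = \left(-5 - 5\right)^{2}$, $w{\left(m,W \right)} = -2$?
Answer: $-100600$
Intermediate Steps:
$a = 100$ ($a = \left(-10\right)^{2} = 100$)
$\left(-192 - 311\right) a \left(w{\left(1,b \right)} + 4\right) = \left(-192 - 311\right) 100 \left(-2 + 4\right) = - 503 \cdot 100 \cdot 2 = \left(-503\right) 200 = -100600$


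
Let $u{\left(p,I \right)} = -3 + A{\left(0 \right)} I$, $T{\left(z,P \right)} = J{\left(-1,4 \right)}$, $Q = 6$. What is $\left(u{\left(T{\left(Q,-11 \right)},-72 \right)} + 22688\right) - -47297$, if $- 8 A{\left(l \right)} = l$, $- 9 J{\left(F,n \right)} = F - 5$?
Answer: $69982$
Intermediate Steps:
$J{\left(F,n \right)} = \frac{5}{9} - \frac{F}{9}$ ($J{\left(F,n \right)} = - \frac{F - 5}{9} = - \frac{-5 + F}{9} = \frac{5}{9} - \frac{F}{9}$)
$T{\left(z,P \right)} = \frac{2}{3}$ ($T{\left(z,P \right)} = \frac{5}{9} - - \frac{1}{9} = \frac{5}{9} + \frac{1}{9} = \frac{2}{3}$)
$A{\left(l \right)} = - \frac{l}{8}$
$u{\left(p,I \right)} = -3$ ($u{\left(p,I \right)} = -3 + \left(- \frac{1}{8}\right) 0 I = -3 + 0 I = -3 + 0 = -3$)
$\left(u{\left(T{\left(Q,-11 \right)},-72 \right)} + 22688\right) - -47297 = \left(-3 + 22688\right) - -47297 = 22685 + 47297 = 69982$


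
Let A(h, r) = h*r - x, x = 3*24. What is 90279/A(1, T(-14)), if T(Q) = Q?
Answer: -90279/86 ≈ -1049.8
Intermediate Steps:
x = 72
A(h, r) = -72 + h*r (A(h, r) = h*r - 1*72 = h*r - 72 = -72 + h*r)
90279/A(1, T(-14)) = 90279/(-72 + 1*(-14)) = 90279/(-72 - 14) = 90279/(-86) = 90279*(-1/86) = -90279/86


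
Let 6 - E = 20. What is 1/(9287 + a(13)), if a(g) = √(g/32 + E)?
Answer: 297184/2759948243 - 4*I*√870/2759948243 ≈ 0.00010768 - 4.2748e-8*I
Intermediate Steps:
E = -14 (E = 6 - 1*20 = 6 - 20 = -14)
a(g) = √(-14 + g/32) (a(g) = √(g/32 - 14) = √(-14 + g/32))
1/(9287 + a(13)) = 1/(9287 + √(-896 + 2*13)/8) = 1/(9287 + √(-896 + 26)/8) = 1/(9287 + √(-870)/8) = 1/(9287 + (I*√870)/8) = 1/(9287 + I*√870/8)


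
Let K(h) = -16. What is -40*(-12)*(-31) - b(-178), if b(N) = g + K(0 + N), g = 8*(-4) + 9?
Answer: -14841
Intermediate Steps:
g = -23 (g = -32 + 9 = -23)
b(N) = -39 (b(N) = -23 - 16 = -39)
-40*(-12)*(-31) - b(-178) = -40*(-12)*(-31) - 1*(-39) = 480*(-31) + 39 = -14880 + 39 = -14841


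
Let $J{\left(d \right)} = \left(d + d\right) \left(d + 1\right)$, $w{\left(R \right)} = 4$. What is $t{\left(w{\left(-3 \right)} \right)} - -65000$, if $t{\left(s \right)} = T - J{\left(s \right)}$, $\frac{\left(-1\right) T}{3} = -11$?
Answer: $64993$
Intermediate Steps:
$T = 33$ ($T = \left(-3\right) \left(-11\right) = 33$)
$J{\left(d \right)} = 2 d \left(1 + d\right)$
$t{\left(s \right)} = 33 - 2 s \left(1 + s\right)$
$t{\left(w{\left(-3 \right)} \right)} - -65000 = \left(33 - 8 \left(1 + 4\right)\right) - -65000 = \left(33 - 8 \cdot 5\right) + 65000 = \left(33 - 40\right) + 65000 = -7 + 65000 = 64993$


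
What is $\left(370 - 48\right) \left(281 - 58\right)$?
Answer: $71806$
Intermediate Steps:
$\left(370 - 48\right) \left(281 - 58\right) = \left(370 - 48\right) 223 = 322 \cdot 223 = 71806$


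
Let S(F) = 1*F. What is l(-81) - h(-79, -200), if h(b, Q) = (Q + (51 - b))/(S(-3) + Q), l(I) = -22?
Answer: -648/29 ≈ -22.345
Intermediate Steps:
S(F) = F
h(b, Q) = (51 + Q - b)/(-3 + Q) (h(b, Q) = (Q + (51 - b))/(-3 + Q) = (51 + Q - b)/(-3 + Q))
l(-81) - h(-79, -200) = -22 - (51 - 200 - 1*(-79))/(-3 - 200) = -22 - (51 - 200 + 79)/(-203) = -22 - (-1)*(-70)/203 = -22 - 1*10/29 = -22 - 10/29 = -648/29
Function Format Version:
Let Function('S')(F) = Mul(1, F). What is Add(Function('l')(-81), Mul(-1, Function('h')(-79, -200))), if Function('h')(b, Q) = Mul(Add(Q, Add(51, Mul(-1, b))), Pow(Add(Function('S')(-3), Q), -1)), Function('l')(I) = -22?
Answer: Rational(-648, 29) ≈ -22.345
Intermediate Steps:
Function('S')(F) = F
Function('h')(b, Q) = Mul(Pow(Add(-3, Q), -1), Add(51, Q, Mul(-1, b))) (Function('h')(b, Q) = Mul(Add(Q, Add(51, Mul(-1, b))), Pow(Add(-3, Q), -1)) = Mul(Add(51, Q, Mul(-1, b)), Pow(Add(-3, Q), -1)) = Mul(Pow(Add(-3, Q), -1), Add(51, Q, Mul(-1, b))))
Add(Function('l')(-81), Mul(-1, Function('h')(-79, -200))) = Add(-22, Mul(-1, Mul(Pow(Add(-3, -200), -1), Add(51, -200, Mul(-1, -79))))) = Add(-22, Mul(-1, Mul(Pow(-203, -1), Add(51, -200, 79)))) = Add(-22, Mul(-1, Mul(Rational(-1, 203), -70))) = Add(-22, Mul(-1, Rational(10, 29))) = Add(-22, Rational(-10, 29)) = Rational(-648, 29)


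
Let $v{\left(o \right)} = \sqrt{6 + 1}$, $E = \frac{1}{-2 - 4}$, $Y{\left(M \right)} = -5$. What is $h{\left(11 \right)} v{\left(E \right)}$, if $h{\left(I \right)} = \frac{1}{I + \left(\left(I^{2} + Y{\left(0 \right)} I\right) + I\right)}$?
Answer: $\frac{\sqrt{7}}{88} \approx 0.030065$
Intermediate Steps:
$E = - \frac{1}{6}$ ($E = \frac{1}{-6} = - \frac{1}{6} \approx -0.16667$)
$v{\left(o \right)} = \sqrt{7}$
$h{\left(I \right)} = \frac{1}{I^{2} - 3 I}$ ($h{\left(I \right)} = \frac{1}{I + \left(\left(I^{2} - 5 I\right) + I\right)} = \frac{1}{I + \left(I^{2} - 4 I\right)} = \frac{1}{I^{2} - 3 I}$)
$h{\left(11 \right)} v{\left(E \right)} = \frac{1}{11 \left(-3 + 11\right)} \sqrt{7} = \frac{1}{11 \cdot 8} \sqrt{7} = \frac{1}{11} \cdot \frac{1}{8} \sqrt{7} = \frac{\sqrt{7}}{88}$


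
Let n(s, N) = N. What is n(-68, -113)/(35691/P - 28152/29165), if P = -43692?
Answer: 47997773780/756981733 ≈ 63.407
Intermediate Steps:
n(-68, -113)/(35691/P - 28152/29165) = -113/(35691/(-43692) - 28152/29165) = -113/(35691*(-1/43692) - 28152*1/29165) = -113/(-11897/14564 - 28152/29165) = -113/(-756981733/424759060) = -113*(-424759060/756981733) = 47997773780/756981733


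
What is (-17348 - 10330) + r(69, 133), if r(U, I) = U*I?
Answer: -18501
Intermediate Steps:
r(U, I) = I*U
(-17348 - 10330) + r(69, 133) = (-17348 - 10330) + 133*69 = -27678 + 9177 = -18501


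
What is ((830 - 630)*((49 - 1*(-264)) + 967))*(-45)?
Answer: -11520000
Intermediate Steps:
((830 - 630)*((49 - 1*(-264)) + 967))*(-45) = (200*((49 + 264) + 967))*(-45) = (200*(313 + 967))*(-45) = (200*1280)*(-45) = 256000*(-45) = -11520000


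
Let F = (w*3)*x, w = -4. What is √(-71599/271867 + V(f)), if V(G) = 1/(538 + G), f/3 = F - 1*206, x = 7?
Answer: 3*I*√60280375289815/45129922 ≈ 0.51611*I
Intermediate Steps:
F = -84 (F = -4*3*7 = -12*7 = -84)
f = -870 (f = 3*(-84 - 1*206) = 3*(-84 - 206) = 3*(-290) = -870)
√(-71599/271867 + V(f)) = √(-71599/271867 + 1/(538 - 870)) = √(-71599*1/271867 + 1/(-332)) = √(-71599/271867 - 1/332) = √(-24042735/90259844) = 3*I*√60280375289815/45129922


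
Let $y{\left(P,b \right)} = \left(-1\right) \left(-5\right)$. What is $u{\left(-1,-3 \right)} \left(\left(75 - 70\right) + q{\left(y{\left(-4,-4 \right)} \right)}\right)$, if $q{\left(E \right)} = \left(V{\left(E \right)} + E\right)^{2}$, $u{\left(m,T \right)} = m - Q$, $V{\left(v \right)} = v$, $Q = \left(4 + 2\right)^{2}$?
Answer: $-3885$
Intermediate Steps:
$Q = 36$ ($Q = 6^{2} = 36$)
$u{\left(m,T \right)} = -36 + m$ ($u{\left(m,T \right)} = m - 36 = -36 + m$)
$y{\left(P,b \right)} = 5$
$q{\left(E \right)} = 4 E^{2}$ ($q{\left(E \right)} = \left(E + E\right)^{2} = \left(2 E\right)^{2} = 4 E^{2}$)
$u{\left(-1,-3 \right)} \left(\left(75 - 70\right) + q{\left(y{\left(-4,-4 \right)} \right)}\right) = \left(-36 - 1\right) \left(\left(75 - 70\right) + 4 \cdot 5^{2}\right) = - 37 \left(\left(75 - 70\right) + 4 \cdot 25\right) = - 37 \left(5 + 100\right) = \left(-37\right) 105 = -3885$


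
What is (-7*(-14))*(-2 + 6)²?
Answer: 1568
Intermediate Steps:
(-7*(-14))*(-2 + 6)² = 98*4² = 98*16 = 1568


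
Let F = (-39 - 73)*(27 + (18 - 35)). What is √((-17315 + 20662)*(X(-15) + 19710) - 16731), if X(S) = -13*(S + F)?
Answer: 2*√28834406 ≈ 10740.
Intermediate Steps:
F = -1120 (F = -112*(27 - 17) = -112*10 = -1120)
X(S) = 14560 - 13*S (X(S) = -13*(S - 1120) = -13*(-1120 + S) = 14560 - 13*S)
√((-17315 + 20662)*(X(-15) + 19710) - 16731) = √((-17315 + 20662)*((14560 - 13*(-15)) + 19710) - 16731) = √(3347*((14560 + 195) + 19710) - 16731) = √(3347*(14755 + 19710) - 16731) = √(3347*34465 - 16731) = √(115354355 - 16731) = √115337624 = 2*√28834406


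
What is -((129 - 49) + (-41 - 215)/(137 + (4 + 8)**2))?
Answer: -22224/281 ≈ -79.089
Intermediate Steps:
-((129 - 49) + (-41 - 215)/(137 + (4 + 8)**2)) = -(80 - 256/(137 + 12**2)) = -(80 - 256/(137 + 144)) = -(80 - 256/281) = -1*22224/281 = -22224/281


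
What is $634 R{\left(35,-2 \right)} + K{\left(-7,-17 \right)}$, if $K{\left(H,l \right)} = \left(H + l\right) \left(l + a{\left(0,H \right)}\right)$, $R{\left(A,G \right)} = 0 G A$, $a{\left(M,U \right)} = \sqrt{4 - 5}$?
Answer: $408 - 24 i \approx 408.0 - 24.0 i$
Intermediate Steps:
$a{\left(M,U \right)} = i$ ($a{\left(M,U \right)} = \sqrt{-1} = i$)
$R{\left(A,G \right)} = 0$ ($R{\left(A,G \right)} = 0 A = 0$)
$K{\left(H,l \right)} = \left(i + l\right) \left(H + l\right)$ ($K{\left(H,l \right)} = \left(H + l\right) \left(l + i\right) = \left(H + l\right) \left(i + l\right) = \left(i + l\right) \left(H + l\right)$)
$634 R{\left(35,-2 \right)} + K{\left(-7,-17 \right)} = 634 \cdot 0 + \left(\left(-17\right)^{2} + i \left(-7\right) + i \left(-17\right) - -119\right) = 0 + \left(289 - 7 i - 17 i + 119\right) = 0 + \left(408 - 24 i\right) = 408 - 24 i$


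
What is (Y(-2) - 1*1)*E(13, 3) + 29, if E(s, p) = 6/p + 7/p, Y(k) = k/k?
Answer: 29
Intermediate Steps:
Y(k) = 1
E(s, p) = 13/p
(Y(-2) - 1*1)*E(13, 3) + 29 = (1 - 1*1)*(13/3) + 29 = (1 - 1)*(13*(1/3)) + 29 = 0*(13/3) + 29 = 0 + 29 = 29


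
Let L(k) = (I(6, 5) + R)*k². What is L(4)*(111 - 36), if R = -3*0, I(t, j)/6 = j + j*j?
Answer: 216000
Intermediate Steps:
I(t, j) = 6*j + 6*j² (I(t, j) = 6*(j + j*j) = 6*(j + j²) = 6*j + 6*j²)
R = 0
L(k) = 180*k² (L(k) = (6*5*(1 + 5) + 0)*k² = (6*5*6 + 0)*k² = (180 + 0)*k² = 180*k²)
L(4)*(111 - 36) = (180*4²)*(111 - 36) = (180*16)*75 = 2880*75 = 216000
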